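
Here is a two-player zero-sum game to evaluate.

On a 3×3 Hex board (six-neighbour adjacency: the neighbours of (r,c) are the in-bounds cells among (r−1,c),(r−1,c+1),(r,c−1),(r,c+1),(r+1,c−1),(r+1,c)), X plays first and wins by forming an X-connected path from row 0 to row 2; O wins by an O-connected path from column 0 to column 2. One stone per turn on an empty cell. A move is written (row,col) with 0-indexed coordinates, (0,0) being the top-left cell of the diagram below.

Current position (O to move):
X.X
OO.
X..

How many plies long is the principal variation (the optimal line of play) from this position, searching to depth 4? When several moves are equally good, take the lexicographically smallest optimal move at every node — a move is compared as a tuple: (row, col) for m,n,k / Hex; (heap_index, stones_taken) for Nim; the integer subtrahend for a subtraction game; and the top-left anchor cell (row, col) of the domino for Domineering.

[X.X/OO./X..] O move#1: (0,1):-1/XOX/OO./X.., (1,2):+1/X.X/OOO/X..*, (2,1):+1/X.X/OO./XO., (2,2):+1/X.X/OO./X.O
[X.X/OOO/X..] end (terminal -1, X#2); searched X.X/OO./X.. to 4

PV length from [X.X/OO./X..]: 1 ply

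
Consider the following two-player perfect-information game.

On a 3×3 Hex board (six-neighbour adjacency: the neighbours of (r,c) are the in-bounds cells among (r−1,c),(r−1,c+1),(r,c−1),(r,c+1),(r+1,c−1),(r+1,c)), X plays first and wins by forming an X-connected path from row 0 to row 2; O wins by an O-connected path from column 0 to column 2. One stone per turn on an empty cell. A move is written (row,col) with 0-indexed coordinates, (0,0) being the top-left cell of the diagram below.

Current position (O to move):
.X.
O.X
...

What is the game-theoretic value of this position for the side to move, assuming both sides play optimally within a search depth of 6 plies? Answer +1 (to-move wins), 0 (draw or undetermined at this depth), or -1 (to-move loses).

[.X./O.X/...] O move#1: (0,0):-1/OX./O.X/...*, (0,2):-1/.XO/O.X/..., (1,1):-1/.X./OOX/..., (2,0):-1/.X./O.X/O.., (2,1):-1/.X./O.X/.O., (2,2):-1/.X./O.X/..O
[OX./O.X/...] X move#2: (0,2):+1/OXX/O.X/...*, (1,1):+1/OX./OXX/..., (2,0):+1/OX./O.X/X.., (2,1):+1/OX./O.X/.X., (2,2):+1/OX./O.X/..X
[OXX/O.X/...] O move#3: (1,1):-1/OXX/OOX/...*, (2,0):-1/OXX/O.X/O.., (2,1):-1/OXX/O.X/.O., (2,2):-1/OXX/O.X/..O
[OXX/OOX/...] X move#4: (2,0):+1/OXX/OOX/X..*, (2,1):+1/OXX/OOX/.X., (2,2):+1/OXX/OOX/..X
[OXX/OOX/X..] O move#5: (2,1):-1/OXX/OOX/XO.*, (2,2):-1/OXX/OOX/X.O
[OXX/OOX/XO.] X move#6: (2,2):+1/OXX/OOX/XOX*
[OXX/OOX/XOX] end (terminal -1, O#7); searched .X./O.X/... to 6

value(.X./O.X/..., O) = -1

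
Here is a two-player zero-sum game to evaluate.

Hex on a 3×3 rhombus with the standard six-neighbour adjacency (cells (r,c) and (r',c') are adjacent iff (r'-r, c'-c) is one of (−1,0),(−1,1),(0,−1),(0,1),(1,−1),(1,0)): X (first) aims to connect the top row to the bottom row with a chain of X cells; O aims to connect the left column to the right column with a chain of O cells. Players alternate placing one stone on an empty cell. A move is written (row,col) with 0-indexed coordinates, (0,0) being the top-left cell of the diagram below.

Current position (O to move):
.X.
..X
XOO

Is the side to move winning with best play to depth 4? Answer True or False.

O winning at [.X./..X/XOO]: False

p1 O@[.X./..X/XOO]: (0,0)[OX./..X/XOO]-1* (0,2)[.XO/..X/XOO]-1 (1,0)[.X./O.X/XOO]-1 (1,1)[.X./.OX/XOO]-1
p2 X@[OX./..X/XOO]: (0,2)[OXX/..X/XOO]+1* (1,0)[OX./X.X/XOO]+1 (1,1)[OX./.XX/XOO]+1
p3 O@[OXX/..X/XOO]: (1,0)[OXX/O.X/XOO]-1* (1,1)[OXX/.OX/XOO]-1
p4 X@[OXX/O.X/XOO]: (1,1)[OXX/OXX/XOO]+1*
p5 O@[OXX/OXX/XOO] terminal -1; root [.X./..X/XOO] d4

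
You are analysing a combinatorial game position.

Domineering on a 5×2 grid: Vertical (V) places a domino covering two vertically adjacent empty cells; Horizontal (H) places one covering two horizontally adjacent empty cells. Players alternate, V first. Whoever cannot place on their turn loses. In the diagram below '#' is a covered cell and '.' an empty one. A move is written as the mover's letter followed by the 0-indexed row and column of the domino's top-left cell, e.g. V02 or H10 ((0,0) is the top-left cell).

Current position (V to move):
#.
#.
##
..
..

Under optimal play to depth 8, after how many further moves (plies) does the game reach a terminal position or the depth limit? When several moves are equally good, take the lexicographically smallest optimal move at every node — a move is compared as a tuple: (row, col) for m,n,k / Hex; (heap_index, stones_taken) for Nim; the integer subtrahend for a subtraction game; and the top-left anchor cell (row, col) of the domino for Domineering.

PV length from [#./#./##/../..]: 1 ply

p1 V@[#./#./##/../..]: V01[##/##/##/../..]-1 V30[#./#./##/#./#.]+1* V31[#./#./##/.#/.#]+1
p2 H@[#./#./##/#./#.] terminal -1; root [#./#./##/../..] d8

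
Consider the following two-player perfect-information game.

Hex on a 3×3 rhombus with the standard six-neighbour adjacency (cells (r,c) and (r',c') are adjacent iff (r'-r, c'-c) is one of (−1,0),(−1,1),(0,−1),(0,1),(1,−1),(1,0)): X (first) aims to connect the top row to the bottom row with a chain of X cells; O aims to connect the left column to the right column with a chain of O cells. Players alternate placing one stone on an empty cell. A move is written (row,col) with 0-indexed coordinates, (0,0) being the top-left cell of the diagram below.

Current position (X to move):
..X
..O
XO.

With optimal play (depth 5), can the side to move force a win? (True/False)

p1 X@[..X/..O/XO.]: (0,0)[X.X/..O/XO.]+1* (0,1)[.XX/..O/XO.]+1 (1,0)[..X/X.O/XO.]+1 (1,1)[..X/.XO/XO.]+1 (2,2)[..X/..O/XOX]+1
p2 O@[X.X/..O/XO.]: (0,1)[XOX/..O/XO.]-1* (1,0)[X.X/O.O/XO.]-1 (1,1)[X.X/.OO/XO.]-1 (2,2)[X.X/..O/XOO]-1
p3 X@[XOX/..O/XO.]: (1,0)[XOX/X.O/XO.]+1* (1,1)[XOX/.XO/XO.]+1 (2,2)[XOX/..O/XOX]+1
p4 O@[XOX/X.O/XO.] terminal -1; root [..X/..O/XO.] d5

X winning at [..X/..O/XO.]: True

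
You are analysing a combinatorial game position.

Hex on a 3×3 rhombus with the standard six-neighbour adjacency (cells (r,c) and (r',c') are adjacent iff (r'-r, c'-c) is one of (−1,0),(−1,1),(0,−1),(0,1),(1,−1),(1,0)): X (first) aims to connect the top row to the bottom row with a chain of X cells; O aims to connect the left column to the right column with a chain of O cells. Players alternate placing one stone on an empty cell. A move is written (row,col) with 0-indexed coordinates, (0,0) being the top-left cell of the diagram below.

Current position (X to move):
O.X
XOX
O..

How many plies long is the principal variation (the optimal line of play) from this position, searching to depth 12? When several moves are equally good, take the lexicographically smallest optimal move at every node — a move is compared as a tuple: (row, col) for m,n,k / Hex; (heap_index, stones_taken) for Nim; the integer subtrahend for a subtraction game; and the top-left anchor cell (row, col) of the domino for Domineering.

ply 1, X at O.X/XOX/O.. | (0,1)=+1→OXX/XOX/O..*; (2,1)=+1→O.X/XOX/OX.; (2,2)=+1→O.X/XOX/O.X
ply 2, O at OXX/XOX/O.. | (2,1)=-1→OXX/XOX/OO.*; (2,2)=-1→OXX/XOX/O.O
ply 3, X at OXX/XOX/OO. | (2,2)=+1→OXX/XOX/OOX*
ply 4: OXX/XOX/OOX is terminal -1 (O); from O.X/XOX/O.. depth 12

PV length from [O.X/XOX/O..]: 3 plies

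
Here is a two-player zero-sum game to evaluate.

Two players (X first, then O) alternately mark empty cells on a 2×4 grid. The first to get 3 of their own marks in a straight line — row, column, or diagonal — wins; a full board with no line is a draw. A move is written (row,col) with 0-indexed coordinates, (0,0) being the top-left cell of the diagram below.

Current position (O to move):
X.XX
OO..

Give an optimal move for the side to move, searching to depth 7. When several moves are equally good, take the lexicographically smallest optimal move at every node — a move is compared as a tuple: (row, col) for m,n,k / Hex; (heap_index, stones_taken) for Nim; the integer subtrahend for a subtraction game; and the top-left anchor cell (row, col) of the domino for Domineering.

[X.XX/OO..] O move#1: (0,1):+0/XOXX/OO.., (1,2):+1/X.XX/OOO.*, (1,3):-1/X.XX/OO.O
[X.XX/OOO.] end (terminal -1, X#2); searched X.XX/OO.. to 7

O's best at [X.XX/OO..]: (1,2)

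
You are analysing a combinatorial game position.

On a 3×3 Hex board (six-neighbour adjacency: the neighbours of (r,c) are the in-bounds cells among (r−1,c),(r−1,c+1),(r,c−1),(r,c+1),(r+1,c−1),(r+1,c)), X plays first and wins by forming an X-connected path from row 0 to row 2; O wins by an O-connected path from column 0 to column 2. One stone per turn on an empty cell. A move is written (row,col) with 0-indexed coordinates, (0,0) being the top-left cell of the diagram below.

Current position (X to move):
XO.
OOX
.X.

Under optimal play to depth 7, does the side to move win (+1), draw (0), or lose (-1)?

value(XO./OOX/.X., X) = +1

ply 1, X at XO./OOX/.X. | (0,2)=+1→XOX/OOX/.X.*; (2,0)=-1→XO./OOX/XX.; (2,2)=-1→XO./OOX/.XX
ply 2: XOX/OOX/.X. is terminal -1 (O); from XO./OOX/.X. depth 7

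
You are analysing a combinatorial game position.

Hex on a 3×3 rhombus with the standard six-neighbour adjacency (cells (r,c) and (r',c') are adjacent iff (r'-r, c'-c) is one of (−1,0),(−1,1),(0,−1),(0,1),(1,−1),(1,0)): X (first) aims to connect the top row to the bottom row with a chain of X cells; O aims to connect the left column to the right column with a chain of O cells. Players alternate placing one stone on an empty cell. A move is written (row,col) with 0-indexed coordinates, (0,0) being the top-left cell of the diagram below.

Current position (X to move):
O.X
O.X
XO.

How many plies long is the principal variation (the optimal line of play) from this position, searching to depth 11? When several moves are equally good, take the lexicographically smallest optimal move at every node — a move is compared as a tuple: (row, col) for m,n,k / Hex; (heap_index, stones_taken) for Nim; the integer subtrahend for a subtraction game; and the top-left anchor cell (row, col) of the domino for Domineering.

PV length from [O.X/O.X/XO.]: 3 plies

p1 X@[O.X/O.X/XO.]: (0,1)[OXX/O.X/XO.]+1* (1,1)[O.X/OXX/XO.]+1 (2,2)[O.X/O.X/XOX]+1
p2 O@[OXX/O.X/XO.]: (1,1)[OXX/OOX/XO.]-1* (2,2)[OXX/O.X/XOO]-1
p3 X@[OXX/OOX/XO.]: (2,2)[OXX/OOX/XOX]+1*
p4 O@[OXX/OOX/XOX] terminal -1; root [O.X/O.X/XO.] d11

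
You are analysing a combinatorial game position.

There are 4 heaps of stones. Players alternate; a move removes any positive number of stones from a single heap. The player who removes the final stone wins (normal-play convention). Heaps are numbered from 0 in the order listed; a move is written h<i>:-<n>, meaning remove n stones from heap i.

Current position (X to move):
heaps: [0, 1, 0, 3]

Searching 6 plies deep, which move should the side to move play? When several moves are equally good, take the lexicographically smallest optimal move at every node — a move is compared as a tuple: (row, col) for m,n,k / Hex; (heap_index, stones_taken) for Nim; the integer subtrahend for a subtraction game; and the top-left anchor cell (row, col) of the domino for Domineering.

X's best at [(0,1,0,3)]: h3:-2

ply 1, X at (0,1,0,3) | h1:-1=-1→(0,0,0,3); h3:-1=-1→(0,1,0,2); h3:-2=+1→(0,1,0,1)*; h3:-3=-1→(0,1,0,0)
ply 2, O at (0,1,0,1) | h1:-1=-1→(0,0,0,1)*; h3:-1=-1→(0,1,0,0)
ply 3, X at (0,0,0,1) | h3:-1=+1→(0,0,0,0)*
ply 4: (0,0,0,0) is terminal -1 (O); from (0,1,0,3) depth 6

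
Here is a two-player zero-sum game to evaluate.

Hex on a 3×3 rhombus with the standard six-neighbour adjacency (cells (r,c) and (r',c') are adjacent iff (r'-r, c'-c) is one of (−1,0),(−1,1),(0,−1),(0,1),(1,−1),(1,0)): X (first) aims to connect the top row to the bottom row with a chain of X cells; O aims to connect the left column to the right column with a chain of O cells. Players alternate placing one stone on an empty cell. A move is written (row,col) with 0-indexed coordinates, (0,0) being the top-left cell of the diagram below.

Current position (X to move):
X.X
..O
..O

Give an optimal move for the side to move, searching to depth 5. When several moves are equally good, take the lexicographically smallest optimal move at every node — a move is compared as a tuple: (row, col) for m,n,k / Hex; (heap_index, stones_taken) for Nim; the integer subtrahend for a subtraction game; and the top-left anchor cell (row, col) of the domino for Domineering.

X's best at [X.X/..O/..O]: (1,1)

ply 1, X at X.X/..O/..O | (0,1)=-1→XXX/..O/..O; (1,0)=-1→X.X/X.O/..O; (1,1)=+1→X.X/.XO/..O*; (2,0)=+1→X.X/..O/X.O; (2,1)=-1→X.X/..O/.XO
ply 2, O at X.X/.XO/..O | (0,1)=-1→XOX/.XO/..O*; (1,0)=-1→X.X/OXO/..O; (2,0)=-1→X.X/.XO/O.O; (2,1)=-1→X.X/.XO/.OO
ply 3, X at XOX/.XO/..O | (1,0)=+1→XOX/XXO/..O*; (2,0)=+1→XOX/.XO/X.O; (2,1)=+1→XOX/.XO/.XO
ply 4, O at XOX/XXO/..O | (2,0)=-1→XOX/XXO/O.O*; (2,1)=-1→XOX/XXO/.OO
ply 5, X at XOX/XXO/O.O | (2,1)=+1→XOX/XXO/OXO*
ply 6: XOX/XXO/OXO is terminal -1 (O); from X.X/..O/..O depth 5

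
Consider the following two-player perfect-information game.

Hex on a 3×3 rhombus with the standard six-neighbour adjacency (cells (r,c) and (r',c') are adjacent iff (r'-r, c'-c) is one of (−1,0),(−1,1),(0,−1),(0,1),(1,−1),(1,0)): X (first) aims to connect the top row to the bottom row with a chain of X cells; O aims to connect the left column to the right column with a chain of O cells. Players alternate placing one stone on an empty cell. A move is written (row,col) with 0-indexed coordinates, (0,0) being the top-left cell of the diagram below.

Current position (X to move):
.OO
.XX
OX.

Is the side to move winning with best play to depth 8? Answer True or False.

ply 1, X at .OO/.XX/OX. | (0,0)=-1→XOO/.XX/OX.*; (1,0)=-1→.OO/XXX/OX.; (2,2)=-1→.OO/.XX/OXX
ply 2, O at XOO/.XX/OX. | (1,0)=+1→XOO/OXX/OX.*; (2,2)=-1→XOO/.XX/OXO
ply 3: XOO/OXX/OX. is terminal -1 (X); from .OO/.XX/OX. depth 8

X winning at [.OO/.XX/OX.]: False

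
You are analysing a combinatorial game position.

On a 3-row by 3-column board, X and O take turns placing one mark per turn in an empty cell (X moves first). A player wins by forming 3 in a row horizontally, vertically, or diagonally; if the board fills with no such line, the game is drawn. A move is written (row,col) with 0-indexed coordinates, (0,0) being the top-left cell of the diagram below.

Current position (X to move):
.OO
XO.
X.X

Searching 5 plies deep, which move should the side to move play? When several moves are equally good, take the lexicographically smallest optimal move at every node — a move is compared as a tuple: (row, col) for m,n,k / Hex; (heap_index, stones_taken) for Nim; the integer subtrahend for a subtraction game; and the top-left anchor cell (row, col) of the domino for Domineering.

X's best at [.OO/XO./X.X]: (0,0)

p1 X@[.OO/XO./X.X]: (0,0)[XOO/XO./X.X]+1* (1,2)[.OO/XOX/X.X]-1 (2,1)[.OO/XO./XXX]+1
p2 O@[XOO/XO./X.X] terminal -1; root [.OO/XO./X.X] d5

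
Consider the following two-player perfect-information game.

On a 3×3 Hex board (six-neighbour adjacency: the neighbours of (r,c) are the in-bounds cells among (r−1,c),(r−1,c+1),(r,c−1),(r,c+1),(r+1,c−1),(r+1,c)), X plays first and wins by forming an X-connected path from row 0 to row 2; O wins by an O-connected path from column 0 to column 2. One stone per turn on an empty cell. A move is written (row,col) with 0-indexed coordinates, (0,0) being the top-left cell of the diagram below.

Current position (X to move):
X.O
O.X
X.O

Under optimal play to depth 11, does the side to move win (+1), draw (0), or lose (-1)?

value(X.O/O.X/X.O, X) = -1

ply 1, X at X.O/O.X/X.O | (0,1)=-1→XXO/O.X/X.O*; (1,1)=-1→X.O/OXX/X.O; (2,1)=-1→X.O/O.X/XXO
ply 2, O at XXO/O.X/X.O | (1,1)=+1→XXO/OOX/X.O*; (2,1)=-1→XXO/O.X/XOO
ply 3: XXO/OOX/X.O is terminal -1 (X); from X.O/O.X/X.O depth 11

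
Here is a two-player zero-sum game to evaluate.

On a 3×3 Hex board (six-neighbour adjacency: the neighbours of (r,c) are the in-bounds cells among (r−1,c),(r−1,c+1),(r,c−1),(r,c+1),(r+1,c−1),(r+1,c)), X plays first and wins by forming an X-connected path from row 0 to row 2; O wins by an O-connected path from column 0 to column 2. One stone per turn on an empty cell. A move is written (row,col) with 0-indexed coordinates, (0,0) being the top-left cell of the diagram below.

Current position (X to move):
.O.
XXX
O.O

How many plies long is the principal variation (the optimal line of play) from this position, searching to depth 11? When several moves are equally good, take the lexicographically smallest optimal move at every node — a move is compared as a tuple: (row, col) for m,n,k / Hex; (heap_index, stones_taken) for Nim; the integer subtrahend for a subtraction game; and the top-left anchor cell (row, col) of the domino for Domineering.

ply 1, X at .O./XXX/O.O | (0,0)=-1→XO./XXX/O.O; (0,2)=-1→.OX/XXX/O.O; (2,1)=+1→.O./XXX/OXO*
ply 2, O at .O./XXX/OXO | (0,0)=-1→OO./XXX/OXO*; (0,2)=-1→.OO/XXX/OXO
ply 3, X at OO./XXX/OXO | (0,2)=+1→OOX/XXX/OXO*
ply 4: OOX/XXX/OXO is terminal -1 (O); from .O./XXX/O.O depth 11

PV length from [.O./XXX/O.O]: 3 plies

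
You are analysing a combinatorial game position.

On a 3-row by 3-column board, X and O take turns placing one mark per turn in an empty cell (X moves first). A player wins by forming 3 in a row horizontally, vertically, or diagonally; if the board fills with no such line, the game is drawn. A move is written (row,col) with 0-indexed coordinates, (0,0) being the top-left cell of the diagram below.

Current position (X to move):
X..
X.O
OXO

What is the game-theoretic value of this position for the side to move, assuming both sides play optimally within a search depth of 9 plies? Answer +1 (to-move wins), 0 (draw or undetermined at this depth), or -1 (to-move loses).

p1 X@[X../X.O/OXO]: (0,1)[XX./X.O/OXO]-1 (0,2)[X.X/X.O/OXO]+0* (1,1)[X../XXO/OXO]-1
p2 O@[X.X/X.O/OXO]: (0,1)[XOX/X.O/OXO]+0* (1,1)[X.X/XOO/OXO]-1
p3 X@[XOX/X.O/OXO]: (1,1)[XOX/XXO/OXO]+0*
p4 O@[XOX/XXO/OXO] terminal +0; root [X../X.O/OXO] d9

value(X../X.O/OXO, X) = 0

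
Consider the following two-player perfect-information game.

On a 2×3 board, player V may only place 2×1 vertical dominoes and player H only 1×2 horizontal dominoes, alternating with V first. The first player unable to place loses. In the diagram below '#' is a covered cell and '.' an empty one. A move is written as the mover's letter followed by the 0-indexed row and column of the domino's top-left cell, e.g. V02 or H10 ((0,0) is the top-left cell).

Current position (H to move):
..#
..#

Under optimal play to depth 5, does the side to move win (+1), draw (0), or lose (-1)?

ply 1, H at ..#/..# | H00=+1→###/..#*; H10=+1→..#/###
ply 2: ###/..# is terminal -1 (V); from ..#/..# depth 5

value(..#/..#, H) = +1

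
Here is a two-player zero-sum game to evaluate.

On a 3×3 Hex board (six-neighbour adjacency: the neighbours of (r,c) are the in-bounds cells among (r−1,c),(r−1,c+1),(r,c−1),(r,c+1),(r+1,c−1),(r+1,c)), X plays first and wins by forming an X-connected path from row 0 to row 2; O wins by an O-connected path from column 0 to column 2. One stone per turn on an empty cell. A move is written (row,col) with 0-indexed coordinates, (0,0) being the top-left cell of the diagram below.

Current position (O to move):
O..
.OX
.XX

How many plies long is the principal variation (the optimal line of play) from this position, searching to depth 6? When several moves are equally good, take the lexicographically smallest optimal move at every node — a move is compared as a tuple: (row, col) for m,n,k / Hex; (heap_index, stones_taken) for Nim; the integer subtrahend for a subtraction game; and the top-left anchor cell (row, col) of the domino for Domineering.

PV length from [O../.OX/.XX]: 3 plies

ply 1, O at O../.OX/.XX | (0,1)=-1→OO./.OX/.XX; (0,2)=+1→O.O/.OX/.XX*; (1,0)=-1→O../OOX/.XX; (2,0)=-1→O../.OX/OXX
ply 2, X at O.O/.OX/.XX | (0,1)=-1→OXO/.OX/.XX*; (1,0)=-1→O.O/XOX/.XX; (2,0)=-1→O.O/.OX/XXX
ply 3, O at OXO/.OX/.XX | (1,0)=+1→OXO/OOX/.XX*; (2,0)=+1→OXO/.OX/OXX
ply 4: OXO/OOX/.XX is terminal -1 (X); from O../.OX/.XX depth 6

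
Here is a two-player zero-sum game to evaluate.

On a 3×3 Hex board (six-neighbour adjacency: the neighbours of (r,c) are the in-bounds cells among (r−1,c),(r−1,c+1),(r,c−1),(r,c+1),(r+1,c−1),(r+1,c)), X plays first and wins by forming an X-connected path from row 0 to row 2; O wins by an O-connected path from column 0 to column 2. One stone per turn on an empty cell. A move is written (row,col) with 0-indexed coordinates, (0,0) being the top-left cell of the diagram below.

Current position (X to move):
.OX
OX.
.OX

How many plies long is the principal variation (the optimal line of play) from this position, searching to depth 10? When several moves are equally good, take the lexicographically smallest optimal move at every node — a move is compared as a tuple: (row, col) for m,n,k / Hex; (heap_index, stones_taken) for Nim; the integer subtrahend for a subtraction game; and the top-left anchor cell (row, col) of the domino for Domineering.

[.OX/OX./.OX] X move#1: (0,0):+1/XOX/OX./.OX*, (1,2):+1/.OX/OXX/.OX, (2,0):+1/.OX/OX./XOX
[XOX/OX./.OX] O move#2: (1,2):-1/XOX/OXO/.OX*, (2,0):-1/XOX/OX./OOX
[XOX/OXO/.OX] X move#3: (2,0):+1/XOX/OXO/XOX*
[XOX/OXO/XOX] end (terminal -1, O#4); searched .OX/OX./.OX to 10

PV length from [.OX/OX./.OX]: 3 plies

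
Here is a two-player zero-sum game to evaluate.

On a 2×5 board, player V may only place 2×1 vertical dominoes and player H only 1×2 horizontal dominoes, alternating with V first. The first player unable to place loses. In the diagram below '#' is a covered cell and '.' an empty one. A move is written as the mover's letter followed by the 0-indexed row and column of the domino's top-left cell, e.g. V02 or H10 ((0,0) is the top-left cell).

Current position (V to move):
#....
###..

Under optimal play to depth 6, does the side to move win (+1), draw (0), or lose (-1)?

value(#..../###.., V) = +1

p1 V@[#..../###..]: V03[#..#./####.]+1* V04[#...#/###.#]-1
p2 H@[#..#./####.]: H01[####./####.]-1*
p3 V@[####./####.]: V04[#####/#####]+1*
p4 H@[#####/#####] terminal -1; root [#..../###..] d6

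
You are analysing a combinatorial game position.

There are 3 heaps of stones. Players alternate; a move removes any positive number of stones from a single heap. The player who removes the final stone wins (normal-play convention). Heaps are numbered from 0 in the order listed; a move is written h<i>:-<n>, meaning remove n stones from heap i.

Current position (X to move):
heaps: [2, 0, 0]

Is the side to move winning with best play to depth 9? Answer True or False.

p1 X@[(2,0,0)]: h0:-1[(1,0,0)]-1 h0:-2[(0,0,0)]+1*
p2 O@[(0,0,0)] terminal -1; root [(2,0,0)] d9

X winning at [(2,0,0)]: True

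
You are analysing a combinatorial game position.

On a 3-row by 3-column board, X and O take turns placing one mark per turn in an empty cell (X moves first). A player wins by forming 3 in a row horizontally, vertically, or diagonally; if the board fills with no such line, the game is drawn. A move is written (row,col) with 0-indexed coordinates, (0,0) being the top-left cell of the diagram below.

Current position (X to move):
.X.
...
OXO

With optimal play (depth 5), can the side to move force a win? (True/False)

X winning at [.X./.../OXO]: True

ply 1, X at .X./.../OXO | (0,0)=+1→XX./.../OXO*; (0,2)=+1→.XX/.../OXO; (1,0)=-1→.X./X../OXO; (1,1)=+1→.X./.X./OXO; (1,2)=-1→.X./..X/OXO
ply 2, O at XX./.../OXO | (0,2)=-1→XXO/.../OXO*; (1,0)=-1→XX./O../OXO; (1,1)=-1→XX./.O./OXO; (1,2)=-1→XX./..O/OXO
ply 3, X at XXO/.../OXO | (1,0)=-1→XXO/X../OXO; (1,1)=+1→XXO/.X./OXO*; (1,2)=-1→XXO/..X/OXO
ply 4: XXO/.X./OXO is terminal -1 (O); from .X./.../OXO depth 5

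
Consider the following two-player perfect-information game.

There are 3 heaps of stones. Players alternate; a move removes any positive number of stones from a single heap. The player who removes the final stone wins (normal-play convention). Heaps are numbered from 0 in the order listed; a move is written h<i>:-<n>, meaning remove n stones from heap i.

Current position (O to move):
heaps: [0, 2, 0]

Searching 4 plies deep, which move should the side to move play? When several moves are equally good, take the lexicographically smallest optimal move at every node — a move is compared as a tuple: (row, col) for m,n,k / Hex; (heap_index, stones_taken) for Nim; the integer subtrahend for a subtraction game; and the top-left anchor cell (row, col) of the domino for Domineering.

ply 1, O at (0,2,0) | h1:-1=-1→(0,1,0); h1:-2=+1→(0,0,0)*
ply 2: (0,0,0) is terminal -1 (X); from (0,2,0) depth 4

O's best at [(0,2,0)]: h1:-2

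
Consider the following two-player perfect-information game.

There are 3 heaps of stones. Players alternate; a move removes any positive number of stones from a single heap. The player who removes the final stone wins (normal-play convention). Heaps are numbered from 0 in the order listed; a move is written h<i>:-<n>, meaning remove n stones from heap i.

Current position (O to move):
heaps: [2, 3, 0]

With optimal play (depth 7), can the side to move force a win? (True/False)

O winning at [(2,3,0)]: True

ply 1, O at (2,3,0) | h0:-1=-1→(1,3,0); h0:-2=-1→(0,3,0); h1:-1=+1→(2,2,0)*; h1:-2=-1→(2,1,0); h1:-3=-1→(2,0,0)
ply 2, X at (2,2,0) | h0:-1=-1→(1,2,0)*; h0:-2=-1→(0,2,0); h1:-1=-1→(2,1,0); h1:-2=-1→(2,0,0)
ply 3, O at (1,2,0) | h0:-1=-1→(0,2,0); h1:-1=+1→(1,1,0)*; h1:-2=-1→(1,0,0)
ply 4, X at (1,1,0) | h0:-1=-1→(0,1,0)*; h1:-1=-1→(1,0,0)
ply 5, O at (0,1,0) | h1:-1=+1→(0,0,0)*
ply 6: (0,0,0) is terminal -1 (X); from (2,3,0) depth 7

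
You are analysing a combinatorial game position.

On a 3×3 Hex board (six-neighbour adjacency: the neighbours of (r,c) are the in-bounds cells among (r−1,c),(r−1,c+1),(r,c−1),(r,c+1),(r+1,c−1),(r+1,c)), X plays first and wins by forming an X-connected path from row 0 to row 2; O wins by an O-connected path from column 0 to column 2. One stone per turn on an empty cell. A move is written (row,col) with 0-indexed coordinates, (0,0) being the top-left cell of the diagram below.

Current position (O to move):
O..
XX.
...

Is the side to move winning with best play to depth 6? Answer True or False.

O winning at [O../XX./...]: False

ply 1, O at O../XX./... | (0,1)=-1→OO./XX./...*; (0,2)=-1→O.O/XX./...; (1,2)=-1→O../XXO/...; (2,0)=-1→O../XX./O..; (2,1)=-1→O../XX./.O.; (2,2)=-1→O../XX./..O
ply 2, X at OO./XX./... | (0,2)=+1→OOX/XX./...*; (1,2)=-1→OO./XXX/...; (2,0)=-1→OO./XX./X..; (2,1)=-1→OO./XX./.X.; (2,2)=-1→OO./XX./..X
ply 3, O at OOX/XX./... | (1,2)=-1→OOX/XXO/...*; (2,0)=-1→OOX/XX./O..; (2,1)=-1→OOX/XX./.O.; (2,2)=-1→OOX/XX./..O
ply 4, X at OOX/XXO/... | (2,0)=+1→OOX/XXO/X..*; (2,1)=+1→OOX/XXO/.X.; (2,2)=+1→OOX/XXO/..X
ply 5: OOX/XXO/X.. is terminal -1 (O); from O../XX./... depth 6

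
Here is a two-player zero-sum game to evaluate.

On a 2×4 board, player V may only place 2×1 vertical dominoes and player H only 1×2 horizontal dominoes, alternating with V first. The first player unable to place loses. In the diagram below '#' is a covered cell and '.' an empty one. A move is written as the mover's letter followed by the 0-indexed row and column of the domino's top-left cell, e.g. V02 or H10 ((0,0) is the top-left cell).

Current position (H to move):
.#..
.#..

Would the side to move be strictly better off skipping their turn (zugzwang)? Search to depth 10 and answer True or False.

ply 1, H at .#../.#.. | H02=+1→.###/.#..*; H12=+1→.#../.###
ply 2, V at .###/.#.. | V00=-1→####/##..*
ply 3, H at ####/##.. | H12=+1→####/####*
ply 4: ####/#### is terminal -1 (V); from .#../.#.. depth 10
if H skipped the turn, V would face:
~ ply 1, V at .#../.#.. | V00=-1→##../##..; V02=+1→.##./.##.*; V03=+1→.#.#/.#.#
~ ply 2: .##./.##. is terminal -1 (H); from .#../.#.. depth 10
compare (H): move=+1 vs pass=-1

zugzwang(.#../.#.., H) = False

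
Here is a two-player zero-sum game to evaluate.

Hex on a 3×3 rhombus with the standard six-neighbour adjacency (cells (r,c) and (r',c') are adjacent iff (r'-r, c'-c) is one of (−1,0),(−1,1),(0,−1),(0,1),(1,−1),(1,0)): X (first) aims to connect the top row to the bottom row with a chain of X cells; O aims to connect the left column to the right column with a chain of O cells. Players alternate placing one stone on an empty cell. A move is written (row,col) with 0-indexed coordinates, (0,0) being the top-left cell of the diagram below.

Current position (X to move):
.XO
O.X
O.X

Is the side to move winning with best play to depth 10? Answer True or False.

X winning at [.XO/O.X/O.X]: True

[.XO/O.X/O.X] X move#1: (0,0):-1/XXO/O.X/O.X, (1,1):+1/.XO/OXX/O.X*, (2,1):-1/.XO/O.X/OXX
[.XO/OXX/O.X] end (terminal -1, O#2); searched .XO/O.X/O.X to 10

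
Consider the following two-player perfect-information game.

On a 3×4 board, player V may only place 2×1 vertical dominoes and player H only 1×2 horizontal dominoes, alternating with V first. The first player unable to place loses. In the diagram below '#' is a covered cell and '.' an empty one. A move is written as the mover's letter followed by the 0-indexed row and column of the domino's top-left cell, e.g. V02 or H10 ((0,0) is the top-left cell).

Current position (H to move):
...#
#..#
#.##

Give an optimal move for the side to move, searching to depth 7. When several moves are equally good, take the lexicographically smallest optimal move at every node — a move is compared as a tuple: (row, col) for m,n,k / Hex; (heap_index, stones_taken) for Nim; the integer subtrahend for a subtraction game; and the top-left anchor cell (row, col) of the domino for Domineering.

H's best at [...#/#..#/#.##]: H11

p1 H@[...#/#..#/#.##]: H00[##.#/#..#/#.##]-1 H01[.###/#..#/#.##]-1 H11[...#/####/#.##]+1*
p2 V@[...#/####/#.##] terminal -1; root [...#/#..#/#.##] d7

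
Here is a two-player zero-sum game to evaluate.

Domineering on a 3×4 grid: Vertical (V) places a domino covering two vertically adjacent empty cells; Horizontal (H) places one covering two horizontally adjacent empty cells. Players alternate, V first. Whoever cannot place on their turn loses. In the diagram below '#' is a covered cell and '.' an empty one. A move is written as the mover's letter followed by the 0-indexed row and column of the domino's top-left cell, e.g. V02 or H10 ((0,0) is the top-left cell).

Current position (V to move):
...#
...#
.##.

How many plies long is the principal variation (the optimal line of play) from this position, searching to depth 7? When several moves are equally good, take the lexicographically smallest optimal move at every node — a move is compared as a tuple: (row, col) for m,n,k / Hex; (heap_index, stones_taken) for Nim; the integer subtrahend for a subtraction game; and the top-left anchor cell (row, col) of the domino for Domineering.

[...#/...#/.##.] V move#1: V00:-1/#..#/#..#/.##., V01:+1/.#.#/.#.#/.##.*, V02:-1/..##/..##/.##., V10:-1/...#/#..#/###.
[.#.#/.#.#/.##.] end (terminal -1, H#2); searched ...#/...#/.##. to 7

PV length from [...#/...#/.##.]: 1 ply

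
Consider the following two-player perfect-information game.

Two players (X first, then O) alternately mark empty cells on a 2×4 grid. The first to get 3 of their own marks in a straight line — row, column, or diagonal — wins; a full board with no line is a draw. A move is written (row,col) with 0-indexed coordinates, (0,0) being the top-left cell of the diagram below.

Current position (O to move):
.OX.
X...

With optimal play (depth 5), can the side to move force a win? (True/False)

ply 1, O at .OX./X... | (0,0)=+0→OOX./X...*; (0,3)=+0→.OXO/X...; (1,1)=+0→.OX./XO..; (1,2)=+0→.OX./X.O.; (1,3)=+0→.OX./X..O
ply 2, X at OOX./X... | (0,3)=+0→OOXX/X...*; (1,1)=+0→OOX./XX..; (1,2)=+0→OOX./X.X.; (1,3)=+0→OOX./X..X
ply 3, O at OOXX/X... | (1,1)=+0→OOXX/XO..*; (1,2)=+0→OOXX/X.O.; (1,3)=+0→OOXX/X..O
ply 4, X at OOXX/XO.. | (1,2)=+0→OOXX/XOX.*; (1,3)=+0→OOXX/XO.X
ply 5, O at OOXX/XOX. | (1,3)=+0→OOXX/XOXO*
ply 6: OOXX/XOXO is terminal +0 (X); from .OX./X... depth 5

O winning at [.OX./X...]: False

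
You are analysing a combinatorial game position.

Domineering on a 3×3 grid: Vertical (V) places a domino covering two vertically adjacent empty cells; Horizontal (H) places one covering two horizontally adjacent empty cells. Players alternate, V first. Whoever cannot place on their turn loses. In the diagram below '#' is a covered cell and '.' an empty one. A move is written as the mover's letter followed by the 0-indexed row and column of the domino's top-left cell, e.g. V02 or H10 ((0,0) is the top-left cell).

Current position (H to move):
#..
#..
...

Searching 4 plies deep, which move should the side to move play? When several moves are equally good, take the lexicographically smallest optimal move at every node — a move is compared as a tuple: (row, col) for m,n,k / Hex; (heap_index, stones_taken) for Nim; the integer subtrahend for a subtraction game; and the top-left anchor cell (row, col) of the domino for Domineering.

[#../#../...] H move#1: H01:-1/###/#../..., H11:+1/#../###/...*, H20:-1/#../#../##., H21:-1/#../#../.##
[#../###/...] end (terminal -1, V#2); searched #../#../... to 4

H's best at [#../#../...]: H11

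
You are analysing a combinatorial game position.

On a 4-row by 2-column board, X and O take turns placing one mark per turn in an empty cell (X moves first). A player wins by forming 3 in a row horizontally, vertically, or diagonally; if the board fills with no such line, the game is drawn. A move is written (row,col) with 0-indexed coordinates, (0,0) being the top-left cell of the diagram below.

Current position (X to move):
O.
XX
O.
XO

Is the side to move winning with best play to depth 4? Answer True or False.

X winning at [O./XX/O./XO]: False

ply 1, X at O./XX/O./XO | (0,1)=+0→OX/XX/O./XO*; (2,1)=+0→O./XX/OX/XO
ply 2, O at OX/XX/O./XO | (2,1)=+0→OX/XX/OO/XO*
ply 3: OX/XX/OO/XO is terminal +0 (X); from O./XX/O./XO depth 4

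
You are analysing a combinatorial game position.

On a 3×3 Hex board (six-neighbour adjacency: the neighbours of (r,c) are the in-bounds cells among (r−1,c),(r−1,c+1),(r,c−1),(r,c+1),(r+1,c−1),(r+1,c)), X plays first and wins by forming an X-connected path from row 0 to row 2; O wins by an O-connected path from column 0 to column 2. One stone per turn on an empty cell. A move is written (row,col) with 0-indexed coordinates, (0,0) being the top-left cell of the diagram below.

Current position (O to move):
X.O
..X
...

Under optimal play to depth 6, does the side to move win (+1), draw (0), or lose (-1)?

[X.O/..X/...] O move#1: (0,1):-1/XOO/..X/..., (1,0):+1/X.O/O.X/...*, (1,1):+1/X.O/.OX/..., (2,0):-1/X.O/..X/O.., (2,1):-1/X.O/..X/.O., (2,2):-1/X.O/..X/..O
[X.O/O.X/...] X move#2: (0,1):-1/XXO/O.X/...*, (1,1):-1/X.O/OXX/..., (2,0):-1/X.O/O.X/X.., (2,1):-1/X.O/O.X/.X., (2,2):-1/X.O/O.X/..X
[XXO/O.X/...] O move#3: (1,1):+1/XXO/OOX/...*, (2,0):-1/XXO/O.X/O.., (2,1):-1/XXO/O.X/.O., (2,2):-1/XXO/O.X/..O
[XXO/OOX/...] end (terminal -1, X#4); searched X.O/..X/... to 6

value(X.O/..X/..., O) = +1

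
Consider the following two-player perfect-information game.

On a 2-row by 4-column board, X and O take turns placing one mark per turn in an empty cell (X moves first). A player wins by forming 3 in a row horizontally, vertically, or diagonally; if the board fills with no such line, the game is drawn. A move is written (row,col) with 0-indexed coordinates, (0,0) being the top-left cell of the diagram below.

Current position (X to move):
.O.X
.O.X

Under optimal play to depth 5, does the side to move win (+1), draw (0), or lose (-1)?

[.O.X/.O.X] X move#1: (0,0):+0/XO.X/.O.X*, (0,2):+0/.OXX/.O.X, (1,0):+0/.O.X/XO.X, (1,2):+0/.O.X/.OXX
[XO.X/.O.X] O move#2: (0,2):+0/XOOX/.O.X*, (1,0):+0/XO.X/OO.X, (1,2):+0/XO.X/.OOX
[XOOX/.O.X] X move#3: (1,0):+0/XOOX/XO.X*, (1,2):+0/XOOX/.OXX
[XOOX/XO.X] O move#4: (1,2):+0/XOOX/XOOX*
[XOOX/XOOX] end (terminal +0, X#5); searched .O.X/.O.X to 5

value(.O.X/.O.X, X) = 0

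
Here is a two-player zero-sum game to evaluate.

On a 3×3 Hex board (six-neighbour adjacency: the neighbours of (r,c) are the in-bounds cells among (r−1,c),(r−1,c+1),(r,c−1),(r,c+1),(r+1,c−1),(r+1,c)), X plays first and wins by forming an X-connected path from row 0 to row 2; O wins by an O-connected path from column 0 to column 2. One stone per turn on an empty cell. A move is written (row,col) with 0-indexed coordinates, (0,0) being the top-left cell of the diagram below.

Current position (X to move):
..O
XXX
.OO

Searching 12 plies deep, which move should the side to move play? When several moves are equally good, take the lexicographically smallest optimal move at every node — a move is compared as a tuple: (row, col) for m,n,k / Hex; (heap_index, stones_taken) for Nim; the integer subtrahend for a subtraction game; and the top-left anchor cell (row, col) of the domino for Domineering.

p1 X@[..O/XXX/.OO]: (0,0)[X.O/XXX/.OO]-1 (0,1)[.XO/XXX/.OO]-1 (2,0)[..O/XXX/XOO]+1*
p2 O@[..O/XXX/XOO]: (0,0)[O.O/XXX/XOO]-1* (0,1)[.OO/XXX/XOO]-1
p3 X@[O.O/XXX/XOO]: (0,1)[OXO/XXX/XOO]+1*
p4 O@[OXO/XXX/XOO] terminal -1; root [..O/XXX/.OO] d12

X's best at [..O/XXX/.OO]: (2,0)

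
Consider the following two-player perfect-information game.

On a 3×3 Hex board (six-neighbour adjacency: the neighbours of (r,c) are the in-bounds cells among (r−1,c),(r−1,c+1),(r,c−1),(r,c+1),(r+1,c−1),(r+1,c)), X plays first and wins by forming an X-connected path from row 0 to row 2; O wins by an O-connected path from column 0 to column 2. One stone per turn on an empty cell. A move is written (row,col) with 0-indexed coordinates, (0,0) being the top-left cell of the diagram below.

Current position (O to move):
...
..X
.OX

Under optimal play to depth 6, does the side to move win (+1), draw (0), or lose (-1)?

value(.../..X/.OX, O) = -1

p1 O@[.../..X/.OX]: (0,0)[O../..X/.OX]-1* (0,1)[.O./..X/.OX]-1 (0,2)[..O/..X/.OX]-1 (1,0)[.../O.X/.OX]-1 (1,1)[.../.OX/.OX]-1 (2,0)[.../..X/OOX]-1
p2 X@[O../..X/.OX]: (0,1)[OX./..X/.OX]+1* (0,2)[O.X/..X/.OX]+1 (1,0)[O../X.X/.OX]+1 (1,1)[O../.XX/.OX]+1 (2,0)[O../..X/XOX]+1
p3 O@[OX./..X/.OX]: (0,2)[OXO/..X/.OX]-1* (1,0)[OX./O.X/.OX]-1 (1,1)[OX./.OX/.OX]-1 (2,0)[OX./..X/OOX]-1
p4 X@[OXO/..X/.OX]: (1,0)[OXO/X.X/.OX]+1* (1,1)[OXO/.XX/.OX]+1 (2,0)[OXO/..X/XOX]+1
p5 O@[OXO/X.X/.OX]: (1,1)[OXO/XOX/.OX]-1* (2,0)[OXO/X.X/OOX]-1
p6 X@[OXO/XOX/.OX]: (2,0)[OXO/XOX/XOX]+1*
p7 O@[OXO/XOX/XOX] terminal -1; root [.../..X/.OX] d6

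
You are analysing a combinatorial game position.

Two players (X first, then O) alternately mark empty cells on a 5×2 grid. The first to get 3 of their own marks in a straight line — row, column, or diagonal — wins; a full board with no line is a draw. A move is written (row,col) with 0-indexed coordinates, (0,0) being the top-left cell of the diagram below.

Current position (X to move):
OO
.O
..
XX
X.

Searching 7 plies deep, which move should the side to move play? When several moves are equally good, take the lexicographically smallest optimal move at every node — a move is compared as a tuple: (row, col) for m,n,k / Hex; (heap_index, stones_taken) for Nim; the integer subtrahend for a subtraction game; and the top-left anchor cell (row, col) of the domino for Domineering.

X's best at [OO/.O/../XX/X.]: (2,0)

[OO/.O/../XX/X.] X move#1: (1,0):-1/OO/XO/../XX/X., (2,0):+1/OO/.O/X./XX/X.*, (2,1):+1/OO/.O/.X/XX/X., (4,1):-1/OO/.O/../XX/XX
[OO/.O/X./XX/X.] end (terminal -1, O#2); searched OO/.O/../XX/X. to 7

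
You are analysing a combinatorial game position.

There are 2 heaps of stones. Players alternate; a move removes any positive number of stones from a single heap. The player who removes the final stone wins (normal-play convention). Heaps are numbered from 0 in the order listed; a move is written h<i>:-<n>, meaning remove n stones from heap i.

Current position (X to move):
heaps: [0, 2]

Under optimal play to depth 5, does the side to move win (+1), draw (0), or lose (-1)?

value((0,2), X) = +1

ply 1, X at (0,2) | h1:-1=-1→(0,1); h1:-2=+1→(0,0)*
ply 2: (0,0) is terminal -1 (O); from (0,2) depth 5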